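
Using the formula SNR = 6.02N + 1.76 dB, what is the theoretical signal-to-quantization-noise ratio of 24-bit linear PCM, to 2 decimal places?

6.02 × 24 + 1.76 = 146.24 dB.

146.24 dB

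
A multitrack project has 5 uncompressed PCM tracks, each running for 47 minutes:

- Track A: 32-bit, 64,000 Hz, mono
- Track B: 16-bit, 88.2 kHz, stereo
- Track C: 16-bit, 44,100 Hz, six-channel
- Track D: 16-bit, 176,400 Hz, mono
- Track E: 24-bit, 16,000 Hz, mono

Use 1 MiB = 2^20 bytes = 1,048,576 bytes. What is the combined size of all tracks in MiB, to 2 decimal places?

47 minutes = 2,820 s.
Track A: 64,000 × 2,820 × 4 × 1 = 721,920,000 bytes.
Track B: 88,200 × 2,820 × 2 × 2 = 994,896,000 bytes.
Track C: 44,100 × 2,820 × 2 × 6 = 1,492,344,000 bytes.
Track D: 176,400 × 2,820 × 2 × 1 = 994,896,000 bytes.
Track E: 16,000 × 2,820 × 3 × 1 = 135,360,000 bytes.
Total = 4,339,416,000 bytes = 4138.39 MiB.

4138.39 MiB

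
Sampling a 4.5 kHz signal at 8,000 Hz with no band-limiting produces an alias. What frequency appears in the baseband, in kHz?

3.5 kHz

Nyquist = 8,000/2 = 4,000 Hz; 4,500 Hz exceeds it.
Alias = |4,500 − 1×8,000| = |4,500 − 8,000| = 3,500 Hz = 3.5 kHz.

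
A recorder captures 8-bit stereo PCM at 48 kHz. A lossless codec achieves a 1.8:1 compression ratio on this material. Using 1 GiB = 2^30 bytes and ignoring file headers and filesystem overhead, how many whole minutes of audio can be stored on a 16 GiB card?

5,368 minutes

Uncompressed byte rate = 48,000 × 1 × 2 = 96,000 bytes/s.
After 1.8:1 compression, effective rate ≈ 53333.33 bytes/s.
Capacity = 16 × 1,073,741,824 = 17,179,869,184 bytes.
17,179,869,184 / effective rate ≈ 322122.55 s → 5,368 minutes.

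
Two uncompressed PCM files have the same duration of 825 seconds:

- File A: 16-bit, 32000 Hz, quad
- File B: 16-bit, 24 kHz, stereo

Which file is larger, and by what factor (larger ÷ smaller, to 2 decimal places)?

File A: 32,000 × 2 × 4 = 256,000 bytes/s.
File B: 24,000 × 2 × 2 = 96,000 bytes/s.
File A is larger; ratio = 211,200,000 / 79,200,000 = 2.67.

File A, by a factor of 2.67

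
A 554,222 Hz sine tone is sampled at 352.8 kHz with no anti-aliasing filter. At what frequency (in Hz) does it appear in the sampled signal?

Nyquist = 352,800/2 = 176,400 Hz; 554,222 Hz exceeds it.
Alias = |554,222 − 2×352,800| = |554,222 − 705,600| = 151,378 Hz.

151,378 Hz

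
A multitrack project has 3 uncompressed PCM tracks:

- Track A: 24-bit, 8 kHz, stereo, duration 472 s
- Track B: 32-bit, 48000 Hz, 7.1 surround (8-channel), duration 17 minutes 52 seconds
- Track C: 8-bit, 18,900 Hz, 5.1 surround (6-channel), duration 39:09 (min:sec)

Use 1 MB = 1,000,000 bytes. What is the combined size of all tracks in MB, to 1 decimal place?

1935.6 MB

Track A: 8,000 × 472 × 3 × 2 = 22,656,000 bytes.
Track B: 17 minutes 52 seconds = 1,072 s; 48,000 × 1,072 × 4 × 8 = 1,646,592,000 bytes.
Track C: 39:09 (min:sec) = 2,349 s; 18,900 × 2,349 × 1 × 6 = 266,376,600 bytes.
Total = 1,935,624,600 bytes = 1935.6 MB.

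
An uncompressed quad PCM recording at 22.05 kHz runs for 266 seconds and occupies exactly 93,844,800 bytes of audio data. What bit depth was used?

32 bits

Bytes per sample = 93,844,800 / (22,050 × 266 × 4) = 93,844,800 / 23,461,200 = 4.
Bit depth = 4 × 8 = 32 bits.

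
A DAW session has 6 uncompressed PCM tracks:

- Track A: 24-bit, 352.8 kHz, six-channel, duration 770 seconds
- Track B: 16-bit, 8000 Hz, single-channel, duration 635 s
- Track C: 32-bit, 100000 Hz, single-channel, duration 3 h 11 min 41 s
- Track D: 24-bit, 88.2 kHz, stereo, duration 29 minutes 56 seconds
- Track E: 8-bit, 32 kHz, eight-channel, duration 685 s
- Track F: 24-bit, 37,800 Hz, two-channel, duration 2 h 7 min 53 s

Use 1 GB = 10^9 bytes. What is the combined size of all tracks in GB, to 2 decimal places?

Track A: 352,800 × 770 × 3 × 6 = 4,889,808,000 bytes.
Track B: 8,000 × 635 × 2 × 1 = 10,160,000 bytes.
Track C: 3 h 11 min 41 s = 11,501 s; 100,000 × 11,501 × 4 × 1 = 4,600,400,000 bytes.
Track D: 29 minutes 56 seconds = 1,796 s; 88,200 × 1,796 × 3 × 2 = 950,443,200 bytes.
Track E: 32,000 × 685 × 1 × 8 = 175,360,000 bytes.
Track F: 2 h 7 min 53 s = 7,673 s; 37,800 × 7,673 × 3 × 2 = 1,740,236,400 bytes.
Total = 12,366,407,600 bytes = 12.37 GB.

12.37 GB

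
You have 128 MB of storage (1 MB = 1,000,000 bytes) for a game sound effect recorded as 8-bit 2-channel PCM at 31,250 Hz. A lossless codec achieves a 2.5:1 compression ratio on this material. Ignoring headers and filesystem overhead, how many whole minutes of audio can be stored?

Uncompressed byte rate = 31,250 × 1 × 2 = 62,500 bytes/s.
After 2.5:1 compression, effective rate ≈ 25000 bytes/s.
Capacity = 128 × 1,000,000 = 128,000,000 bytes.
128,000,000 / effective rate ≈ 5120 s → 85 minutes.

85 minutes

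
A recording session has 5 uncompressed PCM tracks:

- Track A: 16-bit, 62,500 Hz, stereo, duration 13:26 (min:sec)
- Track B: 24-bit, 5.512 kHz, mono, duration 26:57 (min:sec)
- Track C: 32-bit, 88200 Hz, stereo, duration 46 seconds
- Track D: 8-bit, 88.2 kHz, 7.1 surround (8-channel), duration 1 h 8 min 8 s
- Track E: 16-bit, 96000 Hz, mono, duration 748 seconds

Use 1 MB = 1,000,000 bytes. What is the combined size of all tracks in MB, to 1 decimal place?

Track A: 13:26 (min:sec) = 806 s; 62,500 × 806 × 2 × 2 = 201,500,000 bytes.
Track B: 26:57 (min:sec) = 1,617 s; 5,512 × 1,617 × 3 × 1 = 26,738,712 bytes.
Track C: 88,200 × 46 × 4 × 2 = 32,457,600 bytes.
Track D: 1 h 8 min 8 s = 4,088 s; 88,200 × 4,088 × 1 × 8 = 2,884,492,800 bytes.
Track E: 96,000 × 748 × 2 × 1 = 143,616,000 bytes.
Total = 3,288,805,112 bytes = 3288.8 MB.

3288.8 MB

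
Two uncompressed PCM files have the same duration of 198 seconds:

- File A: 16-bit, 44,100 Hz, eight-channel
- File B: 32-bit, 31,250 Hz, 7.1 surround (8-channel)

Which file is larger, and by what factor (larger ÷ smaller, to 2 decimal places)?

File B, by a factor of 1.42

File A: 44,100 × 2 × 8 = 705,600 bytes/s.
File B: 31,250 × 4 × 8 = 1,000,000 bytes/s.
File B is larger; ratio = 198,000,000 / 139,708,800 = 1.42.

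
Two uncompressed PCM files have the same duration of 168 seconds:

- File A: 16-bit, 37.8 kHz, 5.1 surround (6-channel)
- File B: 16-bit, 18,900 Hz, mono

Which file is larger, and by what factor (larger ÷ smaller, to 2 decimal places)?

File A: 37,800 × 2 × 6 = 453,600 bytes/s.
File B: 18,900 × 2 × 1 = 37,800 bytes/s.
File A is larger; ratio = 76,204,800 / 6,350,400 = 12.00.

File A, by a factor of 12.00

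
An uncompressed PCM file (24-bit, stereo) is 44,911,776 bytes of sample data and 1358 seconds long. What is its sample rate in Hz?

5,512 Hz

Bytes = sample_rate × seconds × bytes_per_sample × channels.
sample_rate = 44,911,776 / (1,358 × 3 × 2) = 44,911,776 / 8,148 = 5,512 Hz.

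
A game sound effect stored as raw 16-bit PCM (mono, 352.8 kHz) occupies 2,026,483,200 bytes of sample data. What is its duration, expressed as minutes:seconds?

Byte rate = 352,800 × 2 × 1 = 705,600 bytes/s.
Duration = 2,026,483,200 / 705,600 = 2,872 s.
2,872 s = 47:52.

47:52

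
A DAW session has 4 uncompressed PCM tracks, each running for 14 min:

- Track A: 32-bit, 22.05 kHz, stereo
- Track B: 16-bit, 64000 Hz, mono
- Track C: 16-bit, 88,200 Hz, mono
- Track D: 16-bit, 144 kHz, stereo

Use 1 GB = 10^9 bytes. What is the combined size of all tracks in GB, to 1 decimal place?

14 min = 840 s.
Track A: 22,050 × 840 × 4 × 2 = 148,176,000 bytes.
Track B: 64,000 × 840 × 2 × 1 = 107,520,000 bytes.
Track C: 88,200 × 840 × 2 × 1 = 148,176,000 bytes.
Track D: 144,000 × 840 × 2 × 2 = 483,840,000 bytes.
Total = 887,712,000 bytes = 0.9 GB.

0.9 GB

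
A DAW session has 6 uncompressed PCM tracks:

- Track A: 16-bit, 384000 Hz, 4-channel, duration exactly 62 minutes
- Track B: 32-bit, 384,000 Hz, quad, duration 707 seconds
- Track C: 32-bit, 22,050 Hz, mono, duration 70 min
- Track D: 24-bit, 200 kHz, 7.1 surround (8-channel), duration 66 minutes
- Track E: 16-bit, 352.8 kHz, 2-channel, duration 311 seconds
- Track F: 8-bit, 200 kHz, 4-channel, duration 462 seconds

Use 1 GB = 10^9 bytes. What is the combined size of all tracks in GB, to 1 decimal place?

Track A: exactly 62 minutes = 3,720 s; 384,000 × 3,720 × 2 × 4 = 11,427,840,000 bytes.
Track B: 384,000 × 707 × 4 × 4 = 4,343,808,000 bytes.
Track C: 70 min = 4,200 s; 22,050 × 4,200 × 4 × 1 = 370,440,000 bytes.
Track D: 66 minutes = 3,960 s; 200,000 × 3,960 × 3 × 8 = 19,008,000,000 bytes.
Track E: 352,800 × 311 × 2 × 2 = 438,883,200 bytes.
Track F: 200,000 × 462 × 1 × 4 = 369,600,000 bytes.
Total = 35,958,571,200 bytes = 36.0 GB.

36.0 GB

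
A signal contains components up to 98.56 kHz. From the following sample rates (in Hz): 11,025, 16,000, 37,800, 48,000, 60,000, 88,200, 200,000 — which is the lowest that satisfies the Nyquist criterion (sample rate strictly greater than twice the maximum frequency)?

Need sample rate > 2 × 98,560 = 197,120 Hz.
Lowest listed rate above 197,120 Hz is 200,000 Hz.

200,000 Hz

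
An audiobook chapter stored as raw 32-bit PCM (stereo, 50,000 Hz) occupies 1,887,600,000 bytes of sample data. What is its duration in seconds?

Byte rate = 50,000 × 4 × 2 = 400,000 bytes/s.
Duration = 1,887,600,000 / 400,000 = 4,719 s.

4,719 seconds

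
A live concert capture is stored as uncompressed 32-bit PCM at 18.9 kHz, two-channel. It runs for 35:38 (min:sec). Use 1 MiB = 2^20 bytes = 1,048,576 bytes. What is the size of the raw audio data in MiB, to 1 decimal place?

Duration = 35:38 (min:sec) = 2,138 s.
Bytes = 18,900 samples/s × 2,138 s × 4 bytes/sample × 2 ch = 323,265,600 bytes.
323,265,600 / 1,048,576 = 308.3 MiB.

308.3 MiB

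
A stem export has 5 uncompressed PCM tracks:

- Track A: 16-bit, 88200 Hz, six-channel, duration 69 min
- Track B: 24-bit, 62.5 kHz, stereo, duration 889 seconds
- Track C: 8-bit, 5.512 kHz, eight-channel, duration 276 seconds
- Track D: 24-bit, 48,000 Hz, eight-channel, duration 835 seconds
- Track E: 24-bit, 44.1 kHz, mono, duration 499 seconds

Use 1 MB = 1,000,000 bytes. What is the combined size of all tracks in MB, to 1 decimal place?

Track A: 69 min = 4,140 s; 88,200 × 4,140 × 2 × 6 = 4,381,776,000 bytes.
Track B: 62,500 × 889 × 3 × 2 = 333,375,000 bytes.
Track C: 5,512 × 276 × 1 × 8 = 12,170,496 bytes.
Track D: 48,000 × 835 × 3 × 8 = 961,920,000 bytes.
Track E: 44,100 × 499 × 3 × 1 = 66,017,700 bytes.
Total = 5,755,259,196 bytes = 5755.3 MB.

5755.3 MB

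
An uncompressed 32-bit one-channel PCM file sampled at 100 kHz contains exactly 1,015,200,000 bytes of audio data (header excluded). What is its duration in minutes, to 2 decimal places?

Byte rate = 100,000 × 4 × 1 = 400,000 bytes/s.
Duration = 1,015,200,000 / 400,000 = 2,538 s.
2,538 s / 60 = 42.30 minutes.

42.30 minutes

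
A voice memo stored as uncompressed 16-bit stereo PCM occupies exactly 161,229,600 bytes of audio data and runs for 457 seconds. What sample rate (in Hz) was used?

88,200 Hz

Bytes = sample_rate × seconds × bytes_per_sample × channels.
sample_rate = 161,229,600 / (457 × 2 × 2) = 161,229,600 / 1,828 = 88,200 Hz.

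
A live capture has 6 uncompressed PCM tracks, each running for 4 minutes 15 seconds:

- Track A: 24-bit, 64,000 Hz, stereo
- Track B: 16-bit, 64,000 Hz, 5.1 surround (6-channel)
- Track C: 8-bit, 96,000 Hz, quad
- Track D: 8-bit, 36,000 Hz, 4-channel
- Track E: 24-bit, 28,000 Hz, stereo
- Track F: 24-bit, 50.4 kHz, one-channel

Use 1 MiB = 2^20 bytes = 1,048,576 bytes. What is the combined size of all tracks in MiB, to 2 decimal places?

4 minutes 15 seconds = 255 s.
Track A: 64,000 × 255 × 3 × 2 = 97,920,000 bytes.
Track B: 64,000 × 255 × 2 × 6 = 195,840,000 bytes.
Track C: 96,000 × 255 × 1 × 4 = 97,920,000 bytes.
Track D: 36,000 × 255 × 1 × 4 = 36,720,000 bytes.
Track E: 28,000 × 255 × 3 × 2 = 42,840,000 bytes.
Track F: 50,400 × 255 × 3 × 1 = 38,556,000 bytes.
Total = 509,796,000 bytes = 486.18 MiB.

486.18 MiB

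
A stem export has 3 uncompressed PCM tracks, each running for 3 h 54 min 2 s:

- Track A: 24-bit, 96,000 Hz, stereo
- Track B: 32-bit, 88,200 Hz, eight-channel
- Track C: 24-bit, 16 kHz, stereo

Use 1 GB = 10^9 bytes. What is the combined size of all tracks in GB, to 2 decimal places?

3 h 54 min 2 s = 14,042 s.
Track A: 96,000 × 14,042 × 3 × 2 = 8,088,192,000 bytes.
Track B: 88,200 × 14,042 × 4 × 8 = 39,632,140,800 bytes.
Track C: 16,000 × 14,042 × 3 × 2 = 1,348,032,000 bytes.
Total = 49,068,364,800 bytes = 49.07 GB.

49.07 GB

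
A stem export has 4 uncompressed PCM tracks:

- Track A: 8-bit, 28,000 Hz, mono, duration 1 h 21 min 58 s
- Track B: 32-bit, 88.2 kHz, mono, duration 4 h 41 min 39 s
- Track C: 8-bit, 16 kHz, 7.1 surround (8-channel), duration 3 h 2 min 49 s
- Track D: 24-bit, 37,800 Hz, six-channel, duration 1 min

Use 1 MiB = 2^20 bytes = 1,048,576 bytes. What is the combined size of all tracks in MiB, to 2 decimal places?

Track A: 1 h 21 min 58 s = 4,918 s; 28,000 × 4,918 × 1 × 1 = 137,704,000 bytes.
Track B: 4 h 41 min 39 s = 16,899 s; 88,200 × 16,899 × 4 × 1 = 5,961,967,200 bytes.
Track C: 3 h 2 min 49 s = 10,969 s; 16,000 × 10,969 × 1 × 8 = 1,404,032,000 bytes.
Track D: 1 min = 60 s; 37,800 × 60 × 3 × 6 = 40,824,000 bytes.
Total = 7,544,527,200 bytes = 7195.02 MiB.

7195.02 MiB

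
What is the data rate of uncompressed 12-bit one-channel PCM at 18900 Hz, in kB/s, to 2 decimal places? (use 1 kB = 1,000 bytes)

28.35 kB/s

Bit rate = 18,900 × 12 × 1 = 226,800 bits/s.
226,800 / 8 = 28,350 B/s = 28.35 kB/s.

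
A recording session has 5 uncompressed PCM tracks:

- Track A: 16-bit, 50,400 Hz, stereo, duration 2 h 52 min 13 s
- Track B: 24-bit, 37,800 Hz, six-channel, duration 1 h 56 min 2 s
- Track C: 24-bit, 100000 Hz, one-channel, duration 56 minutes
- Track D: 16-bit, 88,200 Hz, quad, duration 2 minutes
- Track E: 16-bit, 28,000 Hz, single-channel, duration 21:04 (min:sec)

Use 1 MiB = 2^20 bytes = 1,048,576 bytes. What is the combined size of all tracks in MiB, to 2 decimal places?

7613.69 MiB

Track A: 2 h 52 min 13 s = 10,333 s; 50,400 × 10,333 × 2 × 2 = 2,083,132,800 bytes.
Track B: 1 h 56 min 2 s = 6,962 s; 37,800 × 6,962 × 3 × 6 = 4,736,944,800 bytes.
Track C: 56 minutes = 3,360 s; 100,000 × 3,360 × 3 × 1 = 1,008,000,000 bytes.
Track D: 2 minutes = 120 s; 88,200 × 120 × 2 × 4 = 84,672,000 bytes.
Track E: 21:04 (min:sec) = 1,264 s; 28,000 × 1,264 × 2 × 1 = 70,784,000 bytes.
Total = 7,983,533,600 bytes = 7613.69 MiB.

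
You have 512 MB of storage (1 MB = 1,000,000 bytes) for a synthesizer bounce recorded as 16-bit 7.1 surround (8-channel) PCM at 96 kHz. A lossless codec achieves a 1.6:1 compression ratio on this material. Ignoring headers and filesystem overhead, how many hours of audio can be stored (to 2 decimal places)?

Uncompressed byte rate = 96,000 × 2 × 8 = 1,536,000 bytes/s.
After 1.6:1 compression, effective rate ≈ 960000 bytes/s.
Capacity = 512 × 1,000,000 = 512,000,000 bytes.
512,000,000 / effective rate ≈ 533.33 s → 0.15 hours.

0.15 hours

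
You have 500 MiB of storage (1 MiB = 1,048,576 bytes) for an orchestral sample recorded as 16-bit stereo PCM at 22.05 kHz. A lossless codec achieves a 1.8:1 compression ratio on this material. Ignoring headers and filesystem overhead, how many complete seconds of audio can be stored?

10,699 seconds

Uncompressed byte rate = 22,050 × 2 × 2 = 88,200 bytes/s.
After 1.8:1 compression, effective rate ≈ 49000 bytes/s.
Capacity = 500 × 1,048,576 = 524,288,000 bytes.
524,288,000 / effective rate ≈ 10699.76 s → 10,699 seconds.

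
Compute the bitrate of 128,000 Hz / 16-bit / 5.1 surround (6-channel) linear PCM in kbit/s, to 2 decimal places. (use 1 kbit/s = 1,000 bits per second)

Bit rate = 128,000 × 16 × 6 = 12,288,000 bits/s.
= 12288.00 kbit/s.

12288.00 kbit/s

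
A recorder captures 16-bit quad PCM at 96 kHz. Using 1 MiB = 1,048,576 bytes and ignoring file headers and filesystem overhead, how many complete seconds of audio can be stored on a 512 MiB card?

699 seconds

Uncompressed byte rate = 96,000 × 2 × 4 = 768,000 bytes/s.
Capacity = 512 × 1,048,576 = 536,870,912 bytes.
536,870,912 / 768,000 ≈ 699.05 s → 699 seconds.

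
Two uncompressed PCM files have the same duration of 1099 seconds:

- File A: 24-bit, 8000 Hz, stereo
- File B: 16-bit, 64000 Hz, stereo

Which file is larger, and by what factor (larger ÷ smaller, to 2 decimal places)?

File A: 8,000 × 3 × 2 = 48,000 bytes/s.
File B: 64,000 × 2 × 2 = 256,000 bytes/s.
File B is larger; ratio = 281,344,000 / 52,752,000 = 5.33.

File B, by a factor of 5.33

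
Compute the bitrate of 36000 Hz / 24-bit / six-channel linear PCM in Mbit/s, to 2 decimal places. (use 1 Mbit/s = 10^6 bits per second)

5.18 Mbit/s

Bit rate = 36,000 × 24 × 6 = 5,184,000 bits/s.
= 5.18 Mbit/s.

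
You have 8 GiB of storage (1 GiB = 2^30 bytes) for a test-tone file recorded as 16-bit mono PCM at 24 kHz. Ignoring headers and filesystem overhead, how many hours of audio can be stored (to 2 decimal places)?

49.71 hours

Uncompressed byte rate = 24,000 × 2 × 1 = 48,000 bytes/s.
Capacity = 8 × 1,073,741,824 = 8,589,934,592 bytes.
8,589,934,592 / 48,000 ≈ 178956.97 s → 49.71 hours.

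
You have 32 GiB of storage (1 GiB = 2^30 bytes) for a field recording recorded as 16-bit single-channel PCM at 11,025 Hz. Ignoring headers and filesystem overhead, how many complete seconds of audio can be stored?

Uncompressed byte rate = 11,025 × 2 × 1 = 22,050 bytes/s.
Capacity = 32 × 1,073,741,824 = 34,359,738,368 bytes.
34,359,738,368 / 22,050 ≈ 1558264.78 s → 1,558,264 seconds.

1,558,264 seconds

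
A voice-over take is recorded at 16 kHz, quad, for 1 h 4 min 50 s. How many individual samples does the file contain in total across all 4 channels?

1 h 4 min 50 s = 3,890 s.
16,000 × 3,890 s × 4 ch = 248,960,000 samples.

248,960,000 samples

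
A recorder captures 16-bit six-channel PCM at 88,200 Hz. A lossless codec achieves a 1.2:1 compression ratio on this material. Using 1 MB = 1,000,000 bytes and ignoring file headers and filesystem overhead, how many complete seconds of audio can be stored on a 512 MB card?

580 seconds

Uncompressed byte rate = 88,200 × 2 × 6 = 1,058,400 bytes/s.
After 1.2:1 compression, effective rate ≈ 882000 bytes/s.
Capacity = 512 × 1,000,000 = 512,000,000 bytes.
512,000,000 / effective rate ≈ 580.5 s → 580 seconds.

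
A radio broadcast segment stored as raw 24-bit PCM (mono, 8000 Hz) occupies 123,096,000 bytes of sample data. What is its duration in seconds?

5,129 seconds

Byte rate = 8,000 × 3 × 1 = 24,000 bytes/s.
Duration = 123,096,000 / 24,000 = 5,129 s.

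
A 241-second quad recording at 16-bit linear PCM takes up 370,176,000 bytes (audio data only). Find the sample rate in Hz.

Bytes = sample_rate × seconds × bytes_per_sample × channels.
sample_rate = 370,176,000 / (241 × 2 × 4) = 370,176,000 / 1,928 = 192,000 Hz.

192,000 Hz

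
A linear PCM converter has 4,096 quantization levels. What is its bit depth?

12 bits

log2(4,096) = 12.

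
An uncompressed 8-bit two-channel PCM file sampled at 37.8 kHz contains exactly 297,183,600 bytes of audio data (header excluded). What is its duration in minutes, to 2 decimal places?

Byte rate = 37,800 × 1 × 2 = 75,600 bytes/s.
Duration = 297,183,600 / 75,600 = 3,931 s.
3,931 s / 60 = 65.52 minutes.

65.52 minutes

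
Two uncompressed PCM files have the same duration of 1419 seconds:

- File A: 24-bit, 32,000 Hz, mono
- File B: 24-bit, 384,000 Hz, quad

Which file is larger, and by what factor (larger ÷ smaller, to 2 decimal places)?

File A: 32,000 × 3 × 1 = 96,000 bytes/s.
File B: 384,000 × 3 × 4 = 4,608,000 bytes/s.
File B is larger; ratio = 6,538,752,000 / 136,224,000 = 48.00.

File B, by a factor of 48.00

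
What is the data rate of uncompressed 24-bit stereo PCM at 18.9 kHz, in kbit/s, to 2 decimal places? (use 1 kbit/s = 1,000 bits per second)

907.20 kbit/s

Bit rate = 18,900 × 24 × 2 = 907,200 bits/s.
= 907.20 kbit/s.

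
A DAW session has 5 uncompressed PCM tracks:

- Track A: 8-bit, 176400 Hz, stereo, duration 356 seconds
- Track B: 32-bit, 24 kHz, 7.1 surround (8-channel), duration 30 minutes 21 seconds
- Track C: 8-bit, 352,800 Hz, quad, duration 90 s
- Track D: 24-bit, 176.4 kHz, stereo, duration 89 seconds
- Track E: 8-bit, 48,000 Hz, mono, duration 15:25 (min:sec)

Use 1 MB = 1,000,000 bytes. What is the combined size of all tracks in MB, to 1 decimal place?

1789.7 MB

Track A: 176,400 × 356 × 1 × 2 = 125,596,800 bytes.
Track B: 30 minutes 21 seconds = 1,821 s; 24,000 × 1,821 × 4 × 8 = 1,398,528,000 bytes.
Track C: 352,800 × 90 × 1 × 4 = 127,008,000 bytes.
Track D: 176,400 × 89 × 3 × 2 = 94,197,600 bytes.
Track E: 15:25 (min:sec) = 925 s; 48,000 × 925 × 1 × 1 = 44,400,000 bytes.
Total = 1,789,730,400 bytes = 1789.7 MB.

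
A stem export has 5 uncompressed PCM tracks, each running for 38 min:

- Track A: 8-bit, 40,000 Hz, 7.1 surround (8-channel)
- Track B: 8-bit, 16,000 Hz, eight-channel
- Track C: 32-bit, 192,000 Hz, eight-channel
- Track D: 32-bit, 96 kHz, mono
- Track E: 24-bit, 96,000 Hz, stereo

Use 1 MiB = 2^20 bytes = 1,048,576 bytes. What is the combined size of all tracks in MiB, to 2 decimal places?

38 min = 2,280 s.
Track A: 40,000 × 2,280 × 1 × 8 = 729,600,000 bytes.
Track B: 16,000 × 2,280 × 1 × 8 = 291,840,000 bytes.
Track C: 192,000 × 2,280 × 4 × 8 = 14,008,320,000 bytes.
Track D: 96,000 × 2,280 × 4 × 1 = 875,520,000 bytes.
Track E: 96,000 × 2,280 × 3 × 2 = 1,313,280,000 bytes.
Total = 17,218,560,000 bytes = 16420.90 MiB.

16420.90 MiB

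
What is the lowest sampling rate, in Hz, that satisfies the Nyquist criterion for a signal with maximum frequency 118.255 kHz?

236,510 Hz

Minimum sample rate = 2 × 118,255 Hz = 236,510 Hz.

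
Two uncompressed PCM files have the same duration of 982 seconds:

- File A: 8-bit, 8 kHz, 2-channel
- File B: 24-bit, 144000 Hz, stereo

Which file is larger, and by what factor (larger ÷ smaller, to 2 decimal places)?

File A: 8,000 × 1 × 2 = 16,000 bytes/s.
File B: 144,000 × 3 × 2 = 864,000 bytes/s.
File B is larger; ratio = 848,448,000 / 15,712,000 = 54.00.

File B, by a factor of 54.00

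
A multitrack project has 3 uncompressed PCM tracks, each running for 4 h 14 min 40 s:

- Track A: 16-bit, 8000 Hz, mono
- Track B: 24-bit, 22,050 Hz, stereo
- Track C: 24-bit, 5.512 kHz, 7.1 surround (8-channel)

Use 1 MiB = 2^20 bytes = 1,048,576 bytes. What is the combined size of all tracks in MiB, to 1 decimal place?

4088.8 MiB

4 h 14 min 40 s = 15,280 s.
Track A: 8,000 × 15,280 × 2 × 1 = 244,480,000 bytes.
Track B: 22,050 × 15,280 × 3 × 2 = 2,021,544,000 bytes.
Track C: 5,512 × 15,280 × 3 × 8 = 2,021,360,640 bytes.
Total = 4,287,384,640 bytes = 4088.8 MiB.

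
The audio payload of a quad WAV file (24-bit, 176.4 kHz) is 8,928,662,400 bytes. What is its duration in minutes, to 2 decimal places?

Byte rate = 176,400 × 3 × 4 = 2,116,800 bytes/s.
Duration = 8,928,662,400 / 2,116,800 = 4,218 s.
4,218 s / 60 = 70.30 minutes.

70.30 minutes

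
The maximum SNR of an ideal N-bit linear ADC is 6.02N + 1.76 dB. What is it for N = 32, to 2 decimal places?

6.02 × 32 + 1.76 = 194.40 dB.

194.40 dB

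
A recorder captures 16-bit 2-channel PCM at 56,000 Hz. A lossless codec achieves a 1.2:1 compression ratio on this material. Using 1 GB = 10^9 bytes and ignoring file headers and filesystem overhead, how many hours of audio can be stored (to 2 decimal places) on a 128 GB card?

Uncompressed byte rate = 56,000 × 2 × 2 = 224,000 bytes/s.
After 1.2:1 compression, effective rate ≈ 186666.67 bytes/s.
Capacity = 128 × 1,000,000,000 = 128,000,000,000 bytes.
128,000,000,000 / effective rate ≈ 685714.29 s → 190.48 hours.

190.48 hours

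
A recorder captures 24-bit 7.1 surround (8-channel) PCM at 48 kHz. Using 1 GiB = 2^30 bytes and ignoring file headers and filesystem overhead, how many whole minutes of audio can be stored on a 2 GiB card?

31 minutes

Uncompressed byte rate = 48,000 × 3 × 8 = 1,152,000 bytes/s.
Capacity = 2 × 1,073,741,824 = 2,147,483,648 bytes.
2,147,483,648 / 1,152,000 ≈ 1864.14 s → 31 minutes.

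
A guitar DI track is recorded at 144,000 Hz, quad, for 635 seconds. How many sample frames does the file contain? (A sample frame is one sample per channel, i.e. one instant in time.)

91,440,000 sample frames

144,000 samples/s × 635 s = 91,440,000 frames.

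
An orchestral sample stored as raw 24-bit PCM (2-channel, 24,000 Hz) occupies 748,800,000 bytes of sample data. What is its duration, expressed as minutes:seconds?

Byte rate = 24,000 × 3 × 2 = 144,000 bytes/s.
Duration = 748,800,000 / 144,000 = 5,200 s.
5,200 s = 86:40.

86:40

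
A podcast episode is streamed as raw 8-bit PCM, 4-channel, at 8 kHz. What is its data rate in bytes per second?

Bit rate = 8,000 × 8 × 4 = 256,000 bits/s.
256,000 / 8 = 32,000 bytes/s.

32,000 bytes/s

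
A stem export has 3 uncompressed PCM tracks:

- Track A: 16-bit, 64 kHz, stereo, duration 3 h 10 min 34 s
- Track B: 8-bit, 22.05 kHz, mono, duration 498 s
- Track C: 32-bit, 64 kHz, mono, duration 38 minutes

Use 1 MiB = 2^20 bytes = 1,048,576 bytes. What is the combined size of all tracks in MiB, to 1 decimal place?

3358.6 MiB

Track A: 3 h 10 min 34 s = 11,434 s; 64,000 × 11,434 × 2 × 2 = 2,927,104,000 bytes.
Track B: 22,050 × 498 × 1 × 1 = 10,980,900 bytes.
Track C: 38 minutes = 2,280 s; 64,000 × 2,280 × 4 × 1 = 583,680,000 bytes.
Total = 3,521,764,900 bytes = 3358.6 MiB.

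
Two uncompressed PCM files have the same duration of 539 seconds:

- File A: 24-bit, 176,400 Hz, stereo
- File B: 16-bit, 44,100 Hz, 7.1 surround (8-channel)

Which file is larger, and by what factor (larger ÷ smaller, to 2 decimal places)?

File A: 176,400 × 3 × 2 = 1,058,400 bytes/s.
File B: 44,100 × 2 × 8 = 705,600 bytes/s.
File A is larger; ratio = 570,477,600 / 380,318,400 = 1.50.

File A, by a factor of 1.50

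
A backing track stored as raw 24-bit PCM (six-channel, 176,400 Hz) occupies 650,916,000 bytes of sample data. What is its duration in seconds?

Byte rate = 176,400 × 3 × 6 = 3,175,200 bytes/s.
Duration = 650,916,000 / 3,175,200 = 205 s.

205 seconds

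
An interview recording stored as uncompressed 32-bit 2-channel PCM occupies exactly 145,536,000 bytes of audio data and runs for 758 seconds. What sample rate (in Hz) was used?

24,000 Hz

Bytes = sample_rate × seconds × bytes_per_sample × channels.
sample_rate = 145,536,000 / (758 × 4 × 2) = 145,536,000 / 6,064 = 24,000 Hz.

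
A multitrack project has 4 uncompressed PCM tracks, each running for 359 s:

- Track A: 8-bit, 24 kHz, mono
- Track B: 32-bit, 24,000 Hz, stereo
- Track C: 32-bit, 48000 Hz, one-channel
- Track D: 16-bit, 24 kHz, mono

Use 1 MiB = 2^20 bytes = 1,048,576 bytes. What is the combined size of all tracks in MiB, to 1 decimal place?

156.1 MiB

Track A: 24,000 × 359 × 1 × 1 = 8,616,000 bytes.
Track B: 24,000 × 359 × 4 × 2 = 68,928,000 bytes.
Track C: 48,000 × 359 × 4 × 1 = 68,928,000 bytes.
Track D: 24,000 × 359 × 2 × 1 = 17,232,000 bytes.
Total = 163,704,000 bytes = 156.1 MiB.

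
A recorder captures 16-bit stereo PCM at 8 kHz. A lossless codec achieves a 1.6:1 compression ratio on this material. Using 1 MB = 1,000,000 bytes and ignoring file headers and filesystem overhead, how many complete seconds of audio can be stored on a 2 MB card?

100 seconds

Uncompressed byte rate = 8,000 × 2 × 2 = 32,000 bytes/s.
After 1.6:1 compression, effective rate ≈ 20000 bytes/s.
Capacity = 2 × 1,000,000 = 2,000,000 bytes.
2,000,000 / effective rate ≈ 100 s → 100 seconds.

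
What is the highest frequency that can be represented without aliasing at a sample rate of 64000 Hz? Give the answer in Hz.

32,000 Hz

Nyquist frequency = sample rate / 2 = 64,000 / 2 = 32,000 Hz.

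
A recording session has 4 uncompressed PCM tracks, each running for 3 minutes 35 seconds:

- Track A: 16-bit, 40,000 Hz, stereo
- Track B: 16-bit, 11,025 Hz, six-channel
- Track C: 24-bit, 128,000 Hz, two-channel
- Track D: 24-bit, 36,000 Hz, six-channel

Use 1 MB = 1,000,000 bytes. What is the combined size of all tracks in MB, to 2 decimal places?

3 minutes 35 seconds = 215 s.
Track A: 40,000 × 215 × 2 × 2 = 34,400,000 bytes.
Track B: 11,025 × 215 × 2 × 6 = 28,444,500 bytes.
Track C: 128,000 × 215 × 3 × 2 = 165,120,000 bytes.
Track D: 36,000 × 215 × 3 × 6 = 139,320,000 bytes.
Total = 367,284,500 bytes = 367.28 MB.

367.28 MB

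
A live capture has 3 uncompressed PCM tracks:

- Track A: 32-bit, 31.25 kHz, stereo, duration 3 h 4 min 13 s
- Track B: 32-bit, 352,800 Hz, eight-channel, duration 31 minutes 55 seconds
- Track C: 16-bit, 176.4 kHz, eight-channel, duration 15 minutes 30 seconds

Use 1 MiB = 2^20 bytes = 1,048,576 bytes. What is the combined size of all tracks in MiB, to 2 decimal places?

Track A: 3 h 4 min 13 s = 11,053 s; 31,250 × 11,053 × 4 × 2 = 2,763,250,000 bytes.
Track B: 31 minutes 55 seconds = 1,915 s; 352,800 × 1,915 × 4 × 8 = 21,619,584,000 bytes.
Track C: 15 minutes 30 seconds = 930 s; 176,400 × 930 × 2 × 8 = 2,624,832,000 bytes.
Total = 27,007,666,000 bytes = 25756.52 MiB.

25756.52 MiB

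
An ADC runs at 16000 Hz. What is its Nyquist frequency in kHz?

Nyquist frequency = sample rate / 2 = 16,000 / 2 = 8 kHz.

8 kHz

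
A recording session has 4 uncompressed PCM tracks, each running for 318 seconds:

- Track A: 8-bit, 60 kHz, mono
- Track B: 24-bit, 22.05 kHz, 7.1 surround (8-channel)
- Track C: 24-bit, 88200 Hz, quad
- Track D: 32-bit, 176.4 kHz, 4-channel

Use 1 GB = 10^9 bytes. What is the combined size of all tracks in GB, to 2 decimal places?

1.42 GB

Track A: 60,000 × 318 × 1 × 1 = 19,080,000 bytes.
Track B: 22,050 × 318 × 3 × 8 = 168,285,600 bytes.
Track C: 88,200 × 318 × 3 × 4 = 336,571,200 bytes.
Track D: 176,400 × 318 × 4 × 4 = 897,523,200 bytes.
Total = 1,421,460,000 bytes = 1.42 GB.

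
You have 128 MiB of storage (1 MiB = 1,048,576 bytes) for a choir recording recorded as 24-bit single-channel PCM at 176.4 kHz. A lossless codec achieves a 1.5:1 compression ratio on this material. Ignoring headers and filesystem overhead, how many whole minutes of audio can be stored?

6 minutes

Uncompressed byte rate = 176,400 × 3 × 1 = 529,200 bytes/s.
After 1.5:1 compression, effective rate ≈ 352800 bytes/s.
Capacity = 128 × 1,048,576 = 134,217,728 bytes.
134,217,728 / effective rate ≈ 380.44 s → 6 minutes.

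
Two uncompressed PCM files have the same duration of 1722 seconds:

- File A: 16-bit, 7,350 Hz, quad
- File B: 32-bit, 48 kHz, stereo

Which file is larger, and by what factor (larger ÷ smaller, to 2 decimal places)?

File B, by a factor of 6.53

File A: 7,350 × 2 × 4 = 58,800 bytes/s.
File B: 48,000 × 4 × 2 = 384,000 bytes/s.
File B is larger; ratio = 661,248,000 / 101,253,600 = 6.53.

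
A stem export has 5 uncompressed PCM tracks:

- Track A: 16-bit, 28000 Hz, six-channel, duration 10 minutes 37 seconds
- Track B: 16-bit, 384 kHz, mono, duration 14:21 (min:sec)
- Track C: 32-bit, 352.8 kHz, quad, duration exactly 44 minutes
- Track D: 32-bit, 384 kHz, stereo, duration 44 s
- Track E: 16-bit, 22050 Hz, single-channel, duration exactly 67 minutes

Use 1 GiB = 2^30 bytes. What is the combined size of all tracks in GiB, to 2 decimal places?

14.98 GiB

Track A: 10 minutes 37 seconds = 637 s; 28,000 × 637 × 2 × 6 = 214,032,000 bytes.
Track B: 14:21 (min:sec) = 861 s; 384,000 × 861 × 2 × 1 = 661,248,000 bytes.
Track C: exactly 44 minutes = 2,640 s; 352,800 × 2,640 × 4 × 4 = 14,902,272,000 bytes.
Track D: 384,000 × 44 × 4 × 2 = 135,168,000 bytes.
Track E: exactly 67 minutes = 4,020 s; 22,050 × 4,020 × 2 × 1 = 177,282,000 bytes.
Total = 16,090,002,000 bytes = 14.98 GiB.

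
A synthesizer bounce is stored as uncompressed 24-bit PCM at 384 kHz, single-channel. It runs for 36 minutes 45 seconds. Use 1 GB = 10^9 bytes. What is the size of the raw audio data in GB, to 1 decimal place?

2.5 GB

Duration = 36 minutes 45 seconds = 2,205 s.
Bytes = 384,000 samples/s × 2,205 s × 3 bytes/sample × 1 ch = 2,540,160,000 bytes.
2,540,160,000 / 1,000,000,000 = 2.5 GB.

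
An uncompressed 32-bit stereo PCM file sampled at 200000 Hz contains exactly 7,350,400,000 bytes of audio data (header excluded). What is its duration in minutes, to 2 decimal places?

Byte rate = 200,000 × 4 × 2 = 1,600,000 bytes/s.
Duration = 7,350,400,000 / 1,600,000 = 4,594 s.
4,594 s / 60 = 76.57 minutes.

76.57 minutes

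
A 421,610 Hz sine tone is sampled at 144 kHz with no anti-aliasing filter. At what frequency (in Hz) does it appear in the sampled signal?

10,390 Hz

Nyquist = 144,000/2 = 72,000 Hz; 421,610 Hz exceeds it.
Alias = |421,610 − 3×144,000| = |421,610 − 432,000| = 10,390 Hz.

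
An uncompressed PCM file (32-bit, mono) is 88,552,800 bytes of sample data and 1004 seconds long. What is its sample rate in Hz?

Bytes = sample_rate × seconds × bytes_per_sample × channels.
sample_rate = 88,552,800 / (1,004 × 4 × 1) = 88,552,800 / 4,016 = 22,050 Hz.

22,050 Hz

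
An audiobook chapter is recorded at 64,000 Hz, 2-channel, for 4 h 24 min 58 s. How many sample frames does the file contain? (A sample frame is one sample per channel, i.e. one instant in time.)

4 h 24 min 58 s = 15,898 s.
64,000 samples/s × 15,898 s = 1,017,472,000 frames.

1,017,472,000 sample frames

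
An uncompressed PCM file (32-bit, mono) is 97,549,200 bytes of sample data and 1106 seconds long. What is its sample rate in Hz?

Bytes = sample_rate × seconds × bytes_per_sample × channels.
sample_rate = 97,549,200 / (1,106 × 4 × 1) = 97,549,200 / 4,424 = 22,050 Hz.

22,050 Hz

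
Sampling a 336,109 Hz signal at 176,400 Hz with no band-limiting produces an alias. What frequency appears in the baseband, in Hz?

Nyquist = 176,400/2 = 88,200 Hz; 336,109 Hz exceeds it.
Alias = |336,109 − 2×176,400| = |336,109 − 352,800| = 16,691 Hz.

16,691 Hz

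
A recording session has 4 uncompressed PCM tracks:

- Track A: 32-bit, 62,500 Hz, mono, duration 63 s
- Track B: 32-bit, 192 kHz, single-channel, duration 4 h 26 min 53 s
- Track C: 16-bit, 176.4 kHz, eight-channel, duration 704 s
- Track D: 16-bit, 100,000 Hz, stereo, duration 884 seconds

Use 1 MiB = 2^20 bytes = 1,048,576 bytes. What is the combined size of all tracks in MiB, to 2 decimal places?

Track A: 62,500 × 63 × 4 × 1 = 15,750,000 bytes.
Track B: 4 h 26 min 53 s = 16,013 s; 192,000 × 16,013 × 4 × 1 = 12,297,984,000 bytes.
Track C: 176,400 × 704 × 2 × 8 = 1,986,969,600 bytes.
Track D: 100,000 × 884 × 2 × 2 = 353,600,000 bytes.
Total = 14,654,303,600 bytes = 13975.43 MiB.

13975.43 MiB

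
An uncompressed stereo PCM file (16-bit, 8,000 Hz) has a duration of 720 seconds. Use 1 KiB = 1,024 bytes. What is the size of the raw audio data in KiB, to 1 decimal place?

Bytes = 8,000 samples/s × 720 s × 2 bytes/sample × 2 ch = 23,040,000 bytes.
23,040,000 / 1,024 = 22500.0 KiB.

22500.0 KiB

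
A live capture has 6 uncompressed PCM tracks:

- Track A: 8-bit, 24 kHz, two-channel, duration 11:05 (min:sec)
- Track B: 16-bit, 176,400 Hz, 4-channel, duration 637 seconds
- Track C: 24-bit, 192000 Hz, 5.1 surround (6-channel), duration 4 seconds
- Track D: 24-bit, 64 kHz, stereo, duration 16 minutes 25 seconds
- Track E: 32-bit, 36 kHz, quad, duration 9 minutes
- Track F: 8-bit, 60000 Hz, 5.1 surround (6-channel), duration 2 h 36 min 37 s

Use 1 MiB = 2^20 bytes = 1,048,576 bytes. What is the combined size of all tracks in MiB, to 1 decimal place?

Track A: 11:05 (min:sec) = 665 s; 24,000 × 665 × 1 × 2 = 31,920,000 bytes.
Track B: 176,400 × 637 × 2 × 4 = 898,934,400 bytes.
Track C: 192,000 × 4 × 3 × 6 = 13,824,000 bytes.
Track D: 16 minutes 25 seconds = 985 s; 64,000 × 985 × 3 × 2 = 378,240,000 bytes.
Track E: 9 minutes = 540 s; 36,000 × 540 × 4 × 4 = 311,040,000 bytes.
Track F: 2 h 36 min 37 s = 9,397 s; 60,000 × 9,397 × 1 × 6 = 3,382,920,000 bytes.
Total = 5,016,878,400 bytes = 4784.5 MiB.

4784.5 MiB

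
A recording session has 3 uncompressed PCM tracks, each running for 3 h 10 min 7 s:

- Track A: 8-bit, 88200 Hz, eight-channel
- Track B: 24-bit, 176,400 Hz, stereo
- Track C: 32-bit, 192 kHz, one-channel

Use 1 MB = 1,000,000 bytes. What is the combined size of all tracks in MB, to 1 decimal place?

28882.5 MB

3 h 10 min 7 s = 11,407 s.
Track A: 88,200 × 11,407 × 1 × 8 = 8,048,779,200 bytes.
Track B: 176,400 × 11,407 × 3 × 2 = 12,073,168,800 bytes.
Track C: 192,000 × 11,407 × 4 × 1 = 8,760,576,000 bytes.
Total = 28,882,524,000 bytes = 28882.5 MB.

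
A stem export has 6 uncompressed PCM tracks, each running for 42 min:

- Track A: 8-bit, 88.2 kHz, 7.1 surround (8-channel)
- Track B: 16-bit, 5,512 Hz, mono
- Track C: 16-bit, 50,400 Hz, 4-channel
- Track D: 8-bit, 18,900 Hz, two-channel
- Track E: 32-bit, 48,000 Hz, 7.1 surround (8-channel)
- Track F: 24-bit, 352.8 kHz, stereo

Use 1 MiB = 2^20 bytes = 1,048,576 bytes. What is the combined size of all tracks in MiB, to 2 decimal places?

42 min = 2,520 s.
Track A: 88,200 × 2,520 × 1 × 8 = 1,778,112,000 bytes.
Track B: 5,512 × 2,520 × 2 × 1 = 27,780,480 bytes.
Track C: 50,400 × 2,520 × 2 × 4 = 1,016,064,000 bytes.
Track D: 18,900 × 2,520 × 1 × 2 = 95,256,000 bytes.
Track E: 48,000 × 2,520 × 4 × 8 = 3,870,720,000 bytes.
Track F: 352,800 × 2,520 × 3 × 2 = 5,334,336,000 bytes.
Total = 12,122,268,480 bytes = 11560.70 MiB.

11560.70 MiB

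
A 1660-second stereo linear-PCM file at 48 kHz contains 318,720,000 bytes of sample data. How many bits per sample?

Bytes per sample = 318,720,000 / (48,000 × 1,660 × 2) = 318,720,000 / 159,360,000 = 2.
Bit depth = 2 × 8 = 16 bits.

16 bits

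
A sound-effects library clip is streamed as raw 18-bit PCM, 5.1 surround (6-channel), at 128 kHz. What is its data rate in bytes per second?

1,728,000 bytes/s

Bit rate = 128,000 × 18 × 6 = 13,824,000 bits/s.
13,824,000 / 8 = 1,728,000 bytes/s.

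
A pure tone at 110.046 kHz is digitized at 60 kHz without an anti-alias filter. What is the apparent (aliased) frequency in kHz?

Nyquist = 60,000/2 = 30,000 Hz; 110,046 Hz exceeds it.
Alias = |110,046 − 2×60,000| = |110,046 − 120,000| = 9,954 Hz = 9.954 kHz.

9.954 kHz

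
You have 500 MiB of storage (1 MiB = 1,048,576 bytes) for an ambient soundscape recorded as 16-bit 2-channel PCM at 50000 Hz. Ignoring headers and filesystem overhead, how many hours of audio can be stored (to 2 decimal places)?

Uncompressed byte rate = 50,000 × 2 × 2 = 200,000 bytes/s.
Capacity = 500 × 1,048,576 = 524,288,000 bytes.
524,288,000 / 200,000 ≈ 2621.44 s → 0.73 hours.

0.73 hours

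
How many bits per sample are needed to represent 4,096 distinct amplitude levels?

log2(4,096) = 12.

12 bits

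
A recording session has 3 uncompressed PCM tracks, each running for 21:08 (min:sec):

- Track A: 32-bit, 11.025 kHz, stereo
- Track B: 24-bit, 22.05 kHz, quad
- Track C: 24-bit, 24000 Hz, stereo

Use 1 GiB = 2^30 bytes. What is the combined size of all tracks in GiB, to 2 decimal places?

21:08 (min:sec) = 1,268 s.
Track A: 11,025 × 1,268 × 4 × 2 = 111,837,600 bytes.
Track B: 22,050 × 1,268 × 3 × 4 = 335,512,800 bytes.
Track C: 24,000 × 1,268 × 3 × 2 = 182,592,000 bytes.
Total = 629,942,400 bytes = 0.59 GiB.

0.59 GiB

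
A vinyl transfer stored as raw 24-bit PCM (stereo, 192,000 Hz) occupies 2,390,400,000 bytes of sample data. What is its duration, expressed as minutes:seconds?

Byte rate = 192,000 × 3 × 2 = 1,152,000 bytes/s.
Duration = 2,390,400,000 / 1,152,000 = 2,075 s.
2,075 s = 34:35.

34:35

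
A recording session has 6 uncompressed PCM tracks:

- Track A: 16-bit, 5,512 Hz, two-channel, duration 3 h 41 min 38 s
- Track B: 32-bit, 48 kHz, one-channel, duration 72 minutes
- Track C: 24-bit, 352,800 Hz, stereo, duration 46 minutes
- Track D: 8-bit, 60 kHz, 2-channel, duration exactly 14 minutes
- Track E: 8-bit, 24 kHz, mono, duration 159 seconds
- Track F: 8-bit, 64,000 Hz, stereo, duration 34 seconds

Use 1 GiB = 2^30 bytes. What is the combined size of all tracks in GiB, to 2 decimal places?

6.59 GiB

Track A: 3 h 41 min 38 s = 13,298 s; 5,512 × 13,298 × 2 × 2 = 293,194,304 bytes.
Track B: 72 minutes = 4,320 s; 48,000 × 4,320 × 4 × 1 = 829,440,000 bytes.
Track C: 46 minutes = 2,760 s; 352,800 × 2,760 × 3 × 2 = 5,842,368,000 bytes.
Track D: exactly 14 minutes = 840 s; 60,000 × 840 × 1 × 2 = 100,800,000 bytes.
Track E: 24,000 × 159 × 1 × 1 = 3,816,000 bytes.
Track F: 64,000 × 34 × 1 × 2 = 4,352,000 bytes.
Total = 7,073,970,304 bytes = 6.59 GiB.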